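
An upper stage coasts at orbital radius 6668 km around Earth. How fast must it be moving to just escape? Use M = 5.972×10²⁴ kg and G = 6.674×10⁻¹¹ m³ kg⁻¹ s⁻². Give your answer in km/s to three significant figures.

v_esc ≈ 10.9 km/s

μ = GM = 6.674×10⁻¹¹ × 5.972×10²⁴ = 3.986×10¹⁴ m³/s².
r = 6668 km = 6.668×10⁶ m.
Escape speed v_esc = √(2μ/r) = √(2 × 3.986×10¹⁴ / 6.668×10⁶) = √(1.195×10⁸) = 10930 m/s.
= 10.93 km/s.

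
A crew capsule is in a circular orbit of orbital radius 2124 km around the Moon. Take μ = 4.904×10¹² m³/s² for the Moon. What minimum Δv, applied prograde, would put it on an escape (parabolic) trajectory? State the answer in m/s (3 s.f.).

r = 2124 km = 2.124×10⁶ m.
Circular speed v_c = √(μ/r) = 1519 m/s.
Escape speed v_esc = √(2μ/r) = √2 × v_c = 2149 m/s.
Δv = v_esc − v_c = 629.4 m/s.

Δv ≈ 629 m/s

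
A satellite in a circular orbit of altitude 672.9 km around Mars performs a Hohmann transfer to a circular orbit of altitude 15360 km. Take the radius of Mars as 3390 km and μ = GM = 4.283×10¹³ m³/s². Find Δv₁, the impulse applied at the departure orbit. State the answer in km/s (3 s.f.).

r₁ = 3390 + 672.9 = 4062.9 km = 4.0629×10⁶ m.
r₂ = 3390 + 15360 = 18750 km = 1.8750×10⁷ m.
Transfer ellipse a_t = (r₁ + r₂)/2 = 1.141×10⁷ m.
At r₁: circular v_c1 = √(μ/r₁) = 3247 m/s; transfer-periapsis v_p = √[μ(2/r₁ − 1/a_t)] = 4163 m/s.
Δv₁ = v_p − v_c1 = 916.0 m/s.
= 0.916 km/s.

Δv ≈ 0.916 km/s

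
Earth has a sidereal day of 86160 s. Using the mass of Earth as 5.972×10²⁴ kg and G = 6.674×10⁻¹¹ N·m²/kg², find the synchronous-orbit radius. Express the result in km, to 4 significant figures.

r_sync ≈ 42160 km

μ = GM = 6.674×10⁻¹¹ × 5.972×10²⁴ = 3.986×10¹⁴ m³/s².
A synchronous orbit has period T, so by Kepler's third law a = (μT²/4π²)^(1/3).
μT²/4π² = 3.986×10¹⁴ × (8.616×10⁴)² / 39.48 = 7.495×10²² m³.
a = 4.216×10⁷ m = 42162 km.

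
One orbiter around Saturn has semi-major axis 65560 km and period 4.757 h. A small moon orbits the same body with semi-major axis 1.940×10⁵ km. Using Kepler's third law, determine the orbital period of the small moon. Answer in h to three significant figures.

T₂ ≈ 24.2 h

Kepler's third law: T² ∝ a³, so T₂ = T₁ (a₂/a₁)^(3/2).
a₂/a₁ = 2.959, (a₂/a₁)^(3/2) = 5.090.
T₂ = 4.757 × 5.090 = 24.21 h.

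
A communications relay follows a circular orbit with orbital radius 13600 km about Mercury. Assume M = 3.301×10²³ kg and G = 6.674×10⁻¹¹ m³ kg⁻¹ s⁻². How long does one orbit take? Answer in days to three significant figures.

T ≈ 0.777 days

μ = GM = 6.674×10⁻¹¹ × 3.301×10²³ = 2.203×10¹³ m³/s².
r = 13600 km = 1.360×10⁷ m.
Kepler's third law: T = 2π√(r³/μ) = 2π√((1.360×10⁷)³ / 2.203×10¹³).
r³/μ = 1.142×10⁸ s², so T = 2π × 1.069×10⁴ = 6.714×10⁴ s.
Converting: 6.714×10⁴ s ÷ 86400 = 0.7771 days.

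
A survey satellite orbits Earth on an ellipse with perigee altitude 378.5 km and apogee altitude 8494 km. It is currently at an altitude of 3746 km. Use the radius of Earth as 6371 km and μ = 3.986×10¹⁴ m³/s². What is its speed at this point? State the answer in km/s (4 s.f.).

r_p = 6371 + 378.5 = 6749.5 km = 6.7495×10⁶ m.
r_a = 6371 + 8494 = 14865 km = 1.4865×10⁷ m.
r = 6371 + 3746 = 10117 km = 1.012×10⁷ m.
Semi-major axis a = (r_p + r_a)/2 = 10807 km = 1.081×10⁷ m.
Vis-viva: v² = μ(2/r − 1/a) = 3.986×10¹⁴ × (1.977×10⁻⁷ − 9.253×10⁻⁸) = 4.192×10⁷ m²/s².
v = 6474 m/s = 6.474 km/s.

v ≈ 6.474 km/s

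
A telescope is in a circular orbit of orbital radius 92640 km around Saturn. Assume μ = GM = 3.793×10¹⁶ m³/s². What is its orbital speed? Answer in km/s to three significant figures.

v ≈ 20.2 km/s

r = 92640 km = 9.264×10⁷ m.
For a circular orbit v = √(μ/r) = √(3.793×10¹⁶ / 9.264×10⁷) = √(4.094×10⁸) = 20230 m/s.
That is 20.23 km/s.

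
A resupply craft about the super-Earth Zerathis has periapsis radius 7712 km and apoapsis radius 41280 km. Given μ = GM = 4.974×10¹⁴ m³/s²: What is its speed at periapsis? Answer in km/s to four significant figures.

v ≈ 10.43 km/s

Semi-major axis a = (r_p + r_a)/2 = 24496 km = 2.450×10⁷ m.
Vis-viva: v² = μ(2/r − 1/a) = 4.974×10¹⁴ × (2.593×10⁻⁷ − 4.082×10⁻⁸) = 1.087×10⁸ m²/s².
v = 10430 m/s = 10.43 km/s.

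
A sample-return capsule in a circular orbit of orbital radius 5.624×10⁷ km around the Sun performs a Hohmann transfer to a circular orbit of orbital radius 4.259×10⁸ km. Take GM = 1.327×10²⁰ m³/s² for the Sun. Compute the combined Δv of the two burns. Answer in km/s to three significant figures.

Δv_total ≈ 25.1 km/s

r₁ = 5.624×10⁷ km = 5.624×10¹⁰ m.
r₂ = 4.259×10⁸ km = 4.259×10¹¹ m.
Transfer ellipse a_t = (r₁ + r₂)/2 = 2.411×10¹¹ m.
At r₁: circular v_c1 = √(μ/r₁) = 48570 m/s; transfer-perihelion v_p = √[μ(2/r₁ − 1/a_t)] = 64560 m/s.
Δv₁ = v_p − v_c1 = 15990 m/s.
At r₂: circular v_c2 = √(μ/r₂) = 17650 m/s; transfer-aphelion v_a = √[μ(2/r₂ − 1/a_t)] = 8526 m/s.
Δv₂ = v_c2 − v_a = 9126 m/s.
Total Δv = Δv₁ + Δv₂ = 25120 m/s = 25.12 km/s.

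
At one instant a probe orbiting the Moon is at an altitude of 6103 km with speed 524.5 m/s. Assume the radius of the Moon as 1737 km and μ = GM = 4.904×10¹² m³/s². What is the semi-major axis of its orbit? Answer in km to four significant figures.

a ≈ 5025 km

r = 1737 + 6103 = 7840.0 km = 7.840×10⁶ m.
Specific orbital energy ε = v²/2 − μ/r = (524.5)²/2 − 4.904×10¹²/7.840×10⁶ = -4.880×10⁵ J/kg.
Since ε = −μ/(2a), a = −μ/(2ε) = 5.025×10⁶ m = 5025.0 km.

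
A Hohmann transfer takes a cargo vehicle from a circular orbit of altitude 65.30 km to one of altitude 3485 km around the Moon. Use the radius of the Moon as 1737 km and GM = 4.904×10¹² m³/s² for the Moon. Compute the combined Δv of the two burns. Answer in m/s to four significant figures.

Δv_total ≈ 636.7 m/s

r₁ = 1737 + 65.30 = 1802.3 km = 1.8023×10⁶ m.
r₂ = 1737 + 3485 = 5222.0 km = 5.2220×10⁶ m.
Transfer ellipse a_t = (r₁ + r₂)/2 = 3.512×10⁶ m.
At r₁: circular v_c1 = √(μ/r₁) = 1650 m/s; transfer-perilune v_p = √[μ(2/r₁ − 1/a_t)] = 2011 m/s.
Δv₁ = v_p − v_c1 = 361.8 m/s.
At r₂: circular v_c2 = √(μ/r₂) = 969.1 m/s; transfer-apolune v_a = √[μ(2/r₂ − 1/a_t)] = 694.2 m/s.
Δv₂ = v_c2 − v_a = 274.9 m/s.
Total Δv = Δv₁ + Δv₂ = 636.7 m/s.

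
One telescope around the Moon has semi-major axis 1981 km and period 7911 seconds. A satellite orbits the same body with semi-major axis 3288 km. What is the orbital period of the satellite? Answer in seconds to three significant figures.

T₂ ≈ 16900 seconds

Kepler's third law: T² ∝ a³, so T₂ = T₁ (a₂/a₁)^(3/2).
a₂/a₁ = 1.660, (a₂/a₁)^(3/2) = 2.138.
T₂ = 7911 × 2.138 = 16920 seconds.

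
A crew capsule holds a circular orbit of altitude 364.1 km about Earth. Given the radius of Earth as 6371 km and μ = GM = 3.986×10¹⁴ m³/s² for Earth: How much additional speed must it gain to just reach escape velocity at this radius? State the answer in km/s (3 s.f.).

r = 6371 + 364.1 = 6735.1 km = 6.7351×10⁶ m.
Circular speed v_c = √(μ/r) = 7693 m/s.
Escape speed v_esc = √(2μ/r) = √2 × v_c = 10880 m/s.
Δv = v_esc − v_c = 3187 m/s = 3.187 km/s.

Δv ≈ 3.19 km/s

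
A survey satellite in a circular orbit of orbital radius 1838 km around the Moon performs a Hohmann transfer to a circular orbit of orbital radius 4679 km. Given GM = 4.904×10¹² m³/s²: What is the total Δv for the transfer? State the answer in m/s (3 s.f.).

Δv_total ≈ 579 m/s

r₁ = 1838 km = 1.838×10⁶ m.
r₂ = 4679 km = 4.679×10⁶ m.
Transfer ellipse a_t = (r₁ + r₂)/2 = 3.258×10⁶ m.
At r₁: circular v_c1 = √(μ/r₁) = 1633 m/s; transfer-perilune v_p = √[μ(2/r₁ − 1/a_t)] = 1957 m/s.
Δv₁ = v_p − v_c1 = 323.9 m/s.
At r₂: circular v_c2 = √(μ/r₂) = 1024 m/s; transfer-apolune v_a = √[μ(2/r₂ − 1/a_t)] = 768.9 m/s.
Δv₂ = v_c2 − v_a = 254.9 m/s.
Total Δv = Δv₁ + Δv₂ = 578.8 m/s.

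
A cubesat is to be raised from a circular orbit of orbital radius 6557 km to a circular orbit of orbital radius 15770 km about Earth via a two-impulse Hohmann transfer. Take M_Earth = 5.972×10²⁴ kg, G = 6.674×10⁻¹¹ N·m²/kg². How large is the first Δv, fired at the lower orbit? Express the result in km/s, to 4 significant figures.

Δv ≈ 1.470 km/s

μ = GM = 6.674×10⁻¹¹ × 5.972×10²⁴ = 3.986×10¹⁴ m³/s².
r₁ = 6557 km = 6.557×10⁶ m.
r₂ = 15770 km = 1.577×10⁷ m.
Transfer ellipse a_t = (r₁ + r₂)/2 = 1.116×10⁷ m.
At r₁: circular v_c1 = √(μ/r₁) = 7797 m/s; transfer-perigee v_p = √[μ(2/r₁ − 1/a_t)] = 9267 m/s.
Δv₁ = v_p − v_c1 = 1470 m/s.
= 1.470 km/s.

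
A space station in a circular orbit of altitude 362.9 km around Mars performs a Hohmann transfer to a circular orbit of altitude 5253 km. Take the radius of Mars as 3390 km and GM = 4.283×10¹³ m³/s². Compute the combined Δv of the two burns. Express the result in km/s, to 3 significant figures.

Δv_total ≈ 1.10 km/s

r₁ = 3390 + 362.9 = 3752.9 km = 3.7529×10⁶ m.
r₂ = 3390 + 5253 = 8643.0 km = 8.6430×10⁶ m.
Transfer ellipse a_t = (r₁ + r₂)/2 = 6.198×10⁶ m.
At r₁: circular v_c1 = √(μ/r₁) = 3378 m/s; transfer-periapsis v_p = √[μ(2/r₁ − 1/a_t)] = 3989 m/s.
Δv₁ = v_p − v_c1 = 611.1 m/s.
At r₂: circular v_c2 = √(μ/r₂) = 2226 m/s; transfer-apoapsis v_a = √[μ(2/r₂ − 1/a_t)] = 1732 m/s.
Δv₂ = v_c2 − v_a = 493.9 m/s.
Total Δv = Δv₁ + Δv₂ = 1105 m/s = 1.105 km/s.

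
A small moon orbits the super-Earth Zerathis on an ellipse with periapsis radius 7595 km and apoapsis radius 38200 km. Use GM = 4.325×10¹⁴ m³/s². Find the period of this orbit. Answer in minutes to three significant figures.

Semi-major axis a = (r_p + r_a)/2 = (7595.0 + 38200)/2 = 22898 km = 2.290×10⁷ m.
By Kepler's third law T = 2π√(a³/μ) = 2π × 5.269×10³ = 3.310×10⁴ s.
= 551.7 minutes.

T ≈ 552 minutes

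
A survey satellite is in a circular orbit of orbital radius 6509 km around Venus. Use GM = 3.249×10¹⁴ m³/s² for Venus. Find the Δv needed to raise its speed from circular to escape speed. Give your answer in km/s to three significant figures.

r = 6509 km = 6.509×10⁶ m.
Circular speed v_c = √(μ/r) = 7065 m/s.
Escape speed v_esc = √(2μ/r) = √2 × v_c = 9992 m/s.
Δv = v_esc − v_c = 2926 m/s = 2.926 km/s.

Δv ≈ 2.93 km/s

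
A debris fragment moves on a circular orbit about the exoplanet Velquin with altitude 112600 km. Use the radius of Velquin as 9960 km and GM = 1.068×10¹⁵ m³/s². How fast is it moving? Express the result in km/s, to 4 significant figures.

r = 9960 + 112600 = 122560 km = 1.2256×10⁸ m.
For a circular orbit v = √(μ/r) = √(1.068×10¹⁵ / 1.226×10⁸) = √(8.714×10⁶) = 2952 m/s.
That is 2.952 km/s.

v ≈ 2.952 km/s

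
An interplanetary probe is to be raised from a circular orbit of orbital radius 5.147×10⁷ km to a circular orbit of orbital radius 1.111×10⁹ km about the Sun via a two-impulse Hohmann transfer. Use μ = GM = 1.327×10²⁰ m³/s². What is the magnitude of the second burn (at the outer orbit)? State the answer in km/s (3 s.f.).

Δv ≈ 7.68 km/s

r₁ = 5.147×10⁷ km = 5.147×10¹⁰ m.
r₂ = 1.111×10⁹ km = 1.111×10¹² m.
Transfer ellipse a_t = (r₁ + r₂)/2 = 5.812×10¹¹ m.
At r₁: circular v_c1 = √(μ/r₁) = 50780 m/s; transfer-perihelion v_p = √[μ(2/r₁ − 1/a_t)] = 70200 m/s.
At r₂: circular v_c2 = √(μ/r₂) = 10930 m/s; transfer-aphelion v_a = √[μ(2/r₂ − 1/a_t)] = 3252 m/s.
Δv₂ = v_c2 − v_a = 7677 m/s.
= 7.677 km/s.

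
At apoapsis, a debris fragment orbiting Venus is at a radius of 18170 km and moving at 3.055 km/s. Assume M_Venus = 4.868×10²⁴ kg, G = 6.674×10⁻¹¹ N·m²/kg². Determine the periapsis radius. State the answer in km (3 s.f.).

μ = GM = 6.674×10⁻¹¹ × 4.868×10²⁴ = 3.249×10¹⁴ m³/s².
r_a = 1.817×10⁷ m.
Specific energy ε = v²/2 − μ/r = -1.321×10⁷ J/kg, so a = −μ/(2ε) = 1.229×10⁷ m.
The apsides satisfy r_p + r_a = 2a, so the periapsis radius is 2a − r_a = 6.417×10⁶ m = 6416.7 km.

periapsis radius ≈ 6420 km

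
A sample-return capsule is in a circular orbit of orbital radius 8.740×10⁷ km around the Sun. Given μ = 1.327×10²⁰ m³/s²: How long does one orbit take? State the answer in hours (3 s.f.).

T ≈ 3910 hours

r = 8.740×10⁷ km = 8.740×10¹⁰ m.
Kepler's third law: T = 2π√(r³/μ) = 2π√((8.740×10¹⁰)³ / 1.327×10²⁰).
r³/μ = 5.031×10¹² s², so T = 2π × 2.243×10⁶ = 1.409×10⁷ s.
Converting: 1.409×10⁷ s ÷ 3600 = 3915 hours.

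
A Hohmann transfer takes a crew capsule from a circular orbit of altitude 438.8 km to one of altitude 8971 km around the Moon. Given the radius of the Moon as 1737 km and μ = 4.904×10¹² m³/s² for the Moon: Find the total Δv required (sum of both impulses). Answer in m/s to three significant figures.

r₁ = 1737 + 438.8 = 2175.8 km = 2.1758×10⁶ m.
r₂ = 1737 + 8971 = 10708 km = 1.0708×10⁷ m.
Transfer ellipse a_t = (r₁ + r₂)/2 = 6.442×10⁶ m.
At r₁: circular v_c1 = √(μ/r₁) = 1501 m/s; transfer-perilune v_p = √[μ(2/r₁ − 1/a_t)] = 1936 m/s.
Δv₁ = v_p − v_c1 = 434.3 m/s.
At r₂: circular v_c2 = √(μ/r₂) = 676.7 m/s; transfer-apolune v_a = √[μ(2/r₂ − 1/a_t)] = 393.3 m/s.
Δv₂ = v_c2 − v_a = 283.4 m/s.
Total Δv = Δv₁ + Δv₂ = 717.7 m/s.

Δv_total ≈ 718 m/s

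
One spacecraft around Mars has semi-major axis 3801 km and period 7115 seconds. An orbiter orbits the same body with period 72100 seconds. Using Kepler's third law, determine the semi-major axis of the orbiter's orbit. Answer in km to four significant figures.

Kepler's third law: a³ ∝ T², so a₂ = a₁ (T₂/T₁)^(2/3).
T₂/T₁ = 10.13, (T₂/T₁)^(2/3) = 4.683.
a₂ = 3801 × 4.683 = 17800 km.

a₂ ≈ 17800 km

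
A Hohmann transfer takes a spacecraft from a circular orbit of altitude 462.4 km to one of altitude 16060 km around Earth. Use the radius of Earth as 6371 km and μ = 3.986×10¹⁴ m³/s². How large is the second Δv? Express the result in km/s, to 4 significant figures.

Δv ≈ 1.335 km/s

r₁ = 6371 + 462.4 = 6833.4 km = 6.8334×10⁶ m.
r₂ = 6371 + 16060 = 22431 km = 2.2431×10⁷ m.
Transfer ellipse a_t = (r₁ + r₂)/2 = 1.463×10⁷ m.
At r₁: circular v_c1 = √(μ/r₁) = 7637 m/s; transfer-perigee v_p = √[μ(2/r₁ − 1/a_t)] = 9456 m/s.
At r₂: circular v_c2 = √(μ/r₂) = 4215 m/s; transfer-apogee v_a = √[μ(2/r₂ − 1/a_t)] = 2881 m/s.
Δv₂ = v_c2 − v_a = 1335 m/s.
= 1.335 km/s.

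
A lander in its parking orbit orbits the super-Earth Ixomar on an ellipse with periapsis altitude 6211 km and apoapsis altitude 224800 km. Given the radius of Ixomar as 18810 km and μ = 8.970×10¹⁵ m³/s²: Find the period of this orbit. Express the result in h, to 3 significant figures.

r_p = 18810 + 6211 = 25021 km = 2.5021×10⁷ m.
r_a = 18810 + 224800 = 243610 km = 2.4361×10⁸ m.
Semi-major axis a = (r_p + r_a)/2 = (25021 + 2.4361×10⁵)/2 = 1.3432×10⁵ km = 1.343×10⁸ m.
By Kepler's third law T = 2π√(a³/μ) = 2π × 1.644×10⁴ = 1.033×10⁵ s.
= 28.69 h.

T ≈ 28.7 h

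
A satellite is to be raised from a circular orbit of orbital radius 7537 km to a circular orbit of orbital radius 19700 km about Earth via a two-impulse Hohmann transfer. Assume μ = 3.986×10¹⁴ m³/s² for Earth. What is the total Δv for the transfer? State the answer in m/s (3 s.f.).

Δv_total ≈ 2630 m/s

r₁ = 7537 km = 7.537×10⁶ m.
r₂ = 19700 km = 1.970×10⁷ m.
Transfer ellipse a_t = (r₁ + r₂)/2 = 1.362×10⁷ m.
At r₁: circular v_c1 = √(μ/r₁) = 7272 m/s; transfer-perigee v_p = √[μ(2/r₁ − 1/a_t)] = 8747 m/s.
Δv₁ = v_p − v_c1 = 1474 m/s.
At r₂: circular v_c2 = √(μ/r₂) = 4498 m/s; transfer-apogee v_a = √[μ(2/r₂ − 1/a_t)] = 3346 m/s.
Δv₂ = v_c2 − v_a = 1152 m/s.
Total Δv = Δv₁ + Δv₂ = 2626 m/s.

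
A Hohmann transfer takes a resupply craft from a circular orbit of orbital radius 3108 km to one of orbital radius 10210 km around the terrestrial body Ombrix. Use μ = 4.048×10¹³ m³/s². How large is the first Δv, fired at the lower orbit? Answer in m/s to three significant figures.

Δv ≈ 860 m/s

r₁ = 3108 km = 3.108×10⁶ m.
r₂ = 10210 km = 1.021×10⁷ m.
Transfer ellipse a_t = (r₁ + r₂)/2 = 6.659×10⁶ m.
At r₁: circular v_c1 = √(μ/r₁) = 3609 m/s; transfer-periapsis v_p = √[μ(2/r₁ − 1/a_t)] = 4469 m/s.
Δv₁ = v_p − v_c1 = 859.8 m/s.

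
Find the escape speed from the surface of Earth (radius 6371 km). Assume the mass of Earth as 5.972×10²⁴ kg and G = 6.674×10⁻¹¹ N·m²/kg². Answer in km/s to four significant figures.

μ = GM = 6.674×10⁻¹¹ × 5.972×10²⁴ = 3.986×10¹⁴ m³/s².
r = R = 6.371×10⁶ m.
Escape speed v_esc = √(2μ/r) = √(2 × 3.986×10¹⁴ / 6.371×10⁶) = √(1.251×10⁸) = 11190 m/s.
= 11.19 km/s.

v_esc ≈ 11.19 km/s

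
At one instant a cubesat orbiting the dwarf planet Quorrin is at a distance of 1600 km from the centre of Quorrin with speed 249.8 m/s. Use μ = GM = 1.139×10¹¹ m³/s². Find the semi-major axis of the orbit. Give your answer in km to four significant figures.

r = 1.600×10⁶ m.
Vis-viva rearranged: 1/a = 2/r − v²/μ = 1.250×10⁻⁶ − 5.478×10⁻⁷ = 7.022×10⁻⁷ m⁻¹.
a = 1.424×10⁶ m = 1424.2 km.

a ≈ 1424 km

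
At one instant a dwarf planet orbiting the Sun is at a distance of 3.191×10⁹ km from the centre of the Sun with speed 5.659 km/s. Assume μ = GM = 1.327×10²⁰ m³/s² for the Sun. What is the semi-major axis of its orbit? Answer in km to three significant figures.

a ≈ 2.59×10⁹ km

r = 3.191×10¹² m.
Vis-viva rearranged: 1/a = 2/r − v²/μ = 6.268×10⁻¹³ − 2.413×10⁻¹³ = 3.854×10⁻¹³ m⁻¹.
a = 2.594×10¹² m = 2.5945×10⁹ km.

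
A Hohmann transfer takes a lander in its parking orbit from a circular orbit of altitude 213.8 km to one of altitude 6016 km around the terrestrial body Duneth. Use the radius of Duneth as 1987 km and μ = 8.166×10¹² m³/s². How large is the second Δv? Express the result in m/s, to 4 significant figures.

r₁ = 1987 + 213.8 = 2200.8 km = 2.2008×10⁶ m.
r₂ = 1987 + 6016 = 8003.0 km = 8.0030×10⁶ m.
Transfer ellipse a_t = (r₁ + r₂)/2 = 5.102×10⁶ m.
At r₁: circular v_c1 = √(μ/r₁) = 1926 m/s; transfer-periapsis v_p = √[μ(2/r₁ − 1/a_t)] = 2413 m/s.
At r₂: circular v_c2 = √(μ/r₂) = 1010 m/s; transfer-apoapsis v_a = √[μ(2/r₂ − 1/a_t)] = 663.4 m/s.
Δv₂ = v_c2 − v_a = 346.7 m/s.

Δv ≈ 346.7 m/s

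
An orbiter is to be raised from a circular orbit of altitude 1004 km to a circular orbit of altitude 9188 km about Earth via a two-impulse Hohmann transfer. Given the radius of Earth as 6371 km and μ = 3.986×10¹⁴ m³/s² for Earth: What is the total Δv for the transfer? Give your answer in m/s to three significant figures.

r₁ = 6371 + 1004 = 7375.0 km = 7.3750×10⁶ m.
r₂ = 6371 + 9188 = 15559 km = 1.5559×10⁷ m.
Transfer ellipse a_t = (r₁ + r₂)/2 = 1.147×10⁷ m.
At r₁: circular v_c1 = √(μ/r₁) = 7352 m/s; transfer-perigee v_p = √[μ(2/r₁ − 1/a_t)] = 8564 m/s.
Δv₁ = v_p − v_c1 = 1212 m/s.
At r₂: circular v_c2 = √(μ/r₂) = 5061 m/s; transfer-apogee v_a = √[μ(2/r₂ − 1/a_t)] = 4059 m/s.
Δv₂ = v_c2 − v_a = 1002 m/s.
Total Δv = Δv₁ + Δv₂ = 2214 m/s.

Δv_total ≈ 2210 m/s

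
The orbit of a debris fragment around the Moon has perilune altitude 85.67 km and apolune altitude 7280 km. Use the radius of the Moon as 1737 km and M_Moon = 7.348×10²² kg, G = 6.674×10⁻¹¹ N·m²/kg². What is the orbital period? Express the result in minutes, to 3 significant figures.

T ≈ 597 minutes

μ = GM = 6.674×10⁻¹¹ × 7.348×10²² = 4.904×10¹² m³/s².
r_p = 1737 + 85.67 = 1822.7 km = 1.8227×10⁶ m.
r_a = 1737 + 7280 = 9017.0 km = 9.0170×10⁶ m.
Semi-major axis a = (r_p + r_a)/2 = (1822.7 + 9017.0)/2 = 5419.8 km = 5.420×10⁶ m.
By Kepler's third law T = 2π√(a³/μ) = 2π × 5.698×10³ = 3.580×10⁴ s.
= 596.7 minutes.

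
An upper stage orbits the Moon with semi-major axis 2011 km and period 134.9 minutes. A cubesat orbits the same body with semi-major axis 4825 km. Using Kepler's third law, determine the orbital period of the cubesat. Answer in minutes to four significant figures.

T₂ ≈ 501.3 minutes

Kepler's third law: T² ∝ a³, so T₂ = T₁ (a₂/a₁)^(3/2).
a₂/a₁ = 2.399, (a₂/a₁)^(3/2) = 3.716.
T₂ = 134.9 × 3.716 = 501.3 minutes.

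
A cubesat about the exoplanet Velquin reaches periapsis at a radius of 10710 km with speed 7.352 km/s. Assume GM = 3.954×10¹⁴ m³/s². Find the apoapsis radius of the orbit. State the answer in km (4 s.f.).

r_p = 1.071×10⁷ m.
Specific energy ε = v²/2 − μ/r = -9.893×10⁶ J/kg, so a = −μ/(2ε) = 1.998×10⁷ m.
The apsides satisfy r_p + r_a = 2a, so the apoapsis radius is 2a − r_p = 2.926×10⁷ m = 29258 km.

apoapsis radius ≈ 29260 km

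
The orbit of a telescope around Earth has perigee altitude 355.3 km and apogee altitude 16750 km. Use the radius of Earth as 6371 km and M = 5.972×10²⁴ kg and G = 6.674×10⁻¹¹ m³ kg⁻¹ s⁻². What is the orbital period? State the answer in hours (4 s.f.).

μ = GM = 6.674×10⁻¹¹ × 5.972×10²⁴ = 3.986×10¹⁴ m³/s².
r_p = 6371 + 355.3 = 6726.3 km = 6.7263×10⁶ m.
r_a = 6371 + 16750 = 23121 km = 2.3121×10⁷ m.
Semi-major axis a = (r_p + r_a)/2 = (6726.3 + 23121)/2 = 14924 km = 1.492×10⁷ m.
By Kepler's third law T = 2π√(a³/μ) = 2π × 2.888×10³ = 1.814×10⁴ s.
= 5.040 hours.

T ≈ 5.040 hours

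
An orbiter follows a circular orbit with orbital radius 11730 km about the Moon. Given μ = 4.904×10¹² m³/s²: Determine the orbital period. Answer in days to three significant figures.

T ≈ 1.32 days

r = 11730 km = 1.173×10⁷ m.
Kepler's third law: T = 2π√(r³/μ) = 2π√((1.173×10⁷)³ / 4.904×10¹²).
r³/μ = 3.291×10⁸ s², so T = 2π × 1.814×10⁴ = 1.140×10⁵ s.
Converting: 1.140×10⁵ s ÷ 86400 = 1.319 days.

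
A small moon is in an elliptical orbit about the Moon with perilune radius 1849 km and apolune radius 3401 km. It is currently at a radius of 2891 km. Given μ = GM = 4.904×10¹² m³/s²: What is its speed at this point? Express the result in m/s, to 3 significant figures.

Semi-major axis a = (r_p + r_a)/2 = 2625.0 km = 2.625×10⁶ m.
Vis-viva: v² = μ(2/r − 1/a) = 4.904×10¹² × (6.918×10⁻⁷ − 3.810×10⁻⁷) = 1.524×10⁶ m²/s².
v = 1235 m/s.

v ≈ 1230 m/s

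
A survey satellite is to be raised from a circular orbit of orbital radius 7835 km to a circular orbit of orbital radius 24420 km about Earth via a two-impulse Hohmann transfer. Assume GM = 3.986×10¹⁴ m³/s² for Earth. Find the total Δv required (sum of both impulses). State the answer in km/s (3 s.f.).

Δv_total ≈ 2.87 km/s

r₁ = 7835 km = 7.835×10⁶ m.
r₂ = 24420 km = 2.442×10⁷ m.
Transfer ellipse a_t = (r₁ + r₂)/2 = 1.613×10⁷ m.
At r₁: circular v_c1 = √(μ/r₁) = 7133 m/s; transfer-perigee v_p = √[μ(2/r₁ − 1/a_t)] = 8777 m/s.
Δv₁ = v_p − v_c1 = 1644 m/s.
At r₂: circular v_c2 = √(μ/r₂) = 4040 m/s; transfer-apogee v_a = √[μ(2/r₂ − 1/a_t)] = 2816 m/s.
Δv₂ = v_c2 − v_a = 1224 m/s.
Total Δv = Δv₁ + Δv₂ = 2868 m/s = 2.868 km/s.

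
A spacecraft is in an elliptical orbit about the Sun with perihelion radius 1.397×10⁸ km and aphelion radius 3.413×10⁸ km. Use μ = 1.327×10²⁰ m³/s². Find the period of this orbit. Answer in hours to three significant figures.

T ≈ 17900 hours

Semi-major axis a = (r_p + r_a)/2 = (1.3970×10⁸ + 3.4130×10⁸)/2 = 2.4050×10⁸ km = 2.405×10¹¹ m.
By Kepler's third law T = 2π√(a³/μ) = 2π × 1.024×10⁷ = 6.433×10⁷ s.
= 17870 hours.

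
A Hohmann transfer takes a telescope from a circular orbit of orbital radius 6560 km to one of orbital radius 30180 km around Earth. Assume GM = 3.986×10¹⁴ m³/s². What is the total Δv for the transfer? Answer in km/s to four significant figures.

Δv_total ≈ 3.659 km/s

r₁ = 6560 km = 6.560×10⁶ m.
r₂ = 30180 km = 3.018×10⁷ m.
Transfer ellipse a_t = (r₁ + r₂)/2 = 1.837×10⁷ m.
At r₁: circular v_c1 = √(μ/r₁) = 7795 m/s; transfer-perigee v_p = √[μ(2/r₁ − 1/a_t)] = 9991 m/s.
Δv₁ = v_p − v_c1 = 2196 m/s.
At r₂: circular v_c2 = √(μ/r₂) = 3634 m/s; transfer-apogee v_a = √[μ(2/r₂ − 1/a_t)] = 2172 m/s.
Δv₂ = v_c2 − v_a = 1462 m/s.
Total Δv = Δv₁ + Δv₂ = 3659 m/s = 3.659 km/s.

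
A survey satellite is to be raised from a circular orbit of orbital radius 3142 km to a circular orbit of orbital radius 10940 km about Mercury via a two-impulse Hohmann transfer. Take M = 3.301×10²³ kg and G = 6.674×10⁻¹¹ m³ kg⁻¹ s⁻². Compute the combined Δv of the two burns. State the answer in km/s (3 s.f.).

Δv_total ≈ 1.12 km/s

μ = GM = 6.674×10⁻¹¹ × 3.301×10²³ = 2.203×10¹³ m³/s².
r₁ = 3142 km = 3.142×10⁶ m.
r₂ = 10940 km = 1.094×10⁷ m.
Transfer ellipse a_t = (r₁ + r₂)/2 = 7.041×10⁶ m.
At r₁: circular v_c1 = √(μ/r₁) = 2648 m/s; transfer-periherm v_p = √[μ(2/r₁ − 1/a_t)] = 3301 m/s.
Δv₁ = v_p − v_c1 = 652.7 m/s.
At r₂: circular v_c2 = √(μ/r₂) = 1419 m/s; transfer-apoherm v_a = √[μ(2/r₂ − 1/a_t)] = 948.0 m/s.
Δv₂ = v_c2 − v_a = 471.1 m/s.
Total Δv = Δv₁ + Δv₂ = 1124 m/s = 1.124 km/s.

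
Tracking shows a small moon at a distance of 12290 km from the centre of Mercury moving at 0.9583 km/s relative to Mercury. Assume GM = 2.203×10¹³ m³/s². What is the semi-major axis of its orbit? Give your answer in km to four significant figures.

r = 1.229×10⁷ m.
Vis-viva rearranged: 1/a = 2/r − v²/μ = 1.627×10⁻⁷ − 4.169×10⁻⁸ = 1.210×10⁻⁷ m⁻¹.
a = 8.261×10⁶ m = 8261.2 km.

a ≈ 8261 km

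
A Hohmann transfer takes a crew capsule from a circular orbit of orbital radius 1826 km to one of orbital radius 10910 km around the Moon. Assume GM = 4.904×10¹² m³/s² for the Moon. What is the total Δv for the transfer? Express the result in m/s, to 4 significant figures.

r₁ = 1826 km = 1.826×10⁶ m.
r₂ = 10910 km = 1.091×10⁷ m.
Transfer ellipse a_t = (r₁ + r₂)/2 = 6.368×10⁶ m.
At r₁: circular v_c1 = √(μ/r₁) = 1639 m/s; transfer-perilune v_p = √[μ(2/r₁ − 1/a_t)] = 2145 m/s.
Δv₁ = v_p − v_c1 = 506.2 m/s.
At r₂: circular v_c2 = √(μ/r₂) = 670.4 m/s; transfer-apolune v_a = √[μ(2/r₂ − 1/a_t)] = 359.0 m/s.
Δv₂ = v_c2 − v_a = 311.4 m/s.
Total Δv = Δv₁ + Δv₂ = 817.7 m/s.

Δv_total ≈ 817.7 m/s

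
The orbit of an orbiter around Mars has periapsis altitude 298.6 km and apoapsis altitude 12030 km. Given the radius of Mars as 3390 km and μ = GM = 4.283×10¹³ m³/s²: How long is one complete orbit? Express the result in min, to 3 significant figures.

T ≈ 473 min

r_p = 3390 + 298.6 = 3688.6 km = 3.6886×10⁶ m.
r_a = 3390 + 12030 = 15420 km = 1.5420×10⁷ m.
Semi-major axis a = (r_p + r_a)/2 = (3688.6 + 15420)/2 = 9554.3 km = 9.554×10⁶ m.
By Kepler's third law T = 2π√(a³/μ) = 2π × 4.513×10³ = 2.835×10⁴ s.
= 472.6 min.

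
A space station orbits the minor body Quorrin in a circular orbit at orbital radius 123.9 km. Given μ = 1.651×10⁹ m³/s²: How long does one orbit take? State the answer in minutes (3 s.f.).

r = 123.9 km = 1.239×10⁵ m.
Kepler's third law: T = 2π√(r³/μ) = 2π√((1.239×10⁵)³ / 1.651×10⁹).
r³/μ = 1.152×10⁶ s², so T = 2π × 1.073×10³ = 6.744×10³ s.
Converting: 6.744×10³ s ÷ 60.00 = 112.4 minutes.

T ≈ 112 minutes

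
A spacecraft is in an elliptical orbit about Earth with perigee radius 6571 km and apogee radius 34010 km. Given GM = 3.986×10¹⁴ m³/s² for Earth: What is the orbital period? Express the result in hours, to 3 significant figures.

Semi-major axis a = (r_p + r_a)/2 = (6571.0 + 34010)/2 = 20290 km = 2.029×10⁷ m.
By Kepler's third law T = 2π√(a³/μ) = 2π × 4.578×10³ = 2.876×10⁴ s.
= 7.990 hours.

T ≈ 7.99 hours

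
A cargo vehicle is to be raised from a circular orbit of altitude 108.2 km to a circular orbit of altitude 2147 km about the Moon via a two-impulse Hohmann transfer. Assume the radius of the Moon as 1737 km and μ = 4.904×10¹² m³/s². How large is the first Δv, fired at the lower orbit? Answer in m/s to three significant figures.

Δv ≈ 268 m/s

r₁ = 1737 + 108.2 = 1845.2 km = 1.8452×10⁶ m.
r₂ = 1737 + 2147 = 3884.0 km = 3.8840×10⁶ m.
Transfer ellipse a_t = (r₁ + r₂)/2 = 2.865×10⁶ m.
At r₁: circular v_c1 = √(μ/r₁) = 1630 m/s; transfer-perilune v_p = √[μ(2/r₁ − 1/a_t)] = 1898 m/s.
Δv₁ = v_p − v_c1 = 268.0 m/s.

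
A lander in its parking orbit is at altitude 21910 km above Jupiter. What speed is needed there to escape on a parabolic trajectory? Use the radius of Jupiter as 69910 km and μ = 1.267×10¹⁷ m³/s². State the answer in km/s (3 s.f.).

v_esc ≈ 52.5 km/s

r = 69910 + 21910 = 91820 km = 9.1820×10⁷ m.
Escape speed v_esc = √(2μ/r) = √(2 × 1.267×10¹⁷ / 9.182×10⁷) = √(2.760×10⁹) = 52530 m/s.
= 52.53 km/s.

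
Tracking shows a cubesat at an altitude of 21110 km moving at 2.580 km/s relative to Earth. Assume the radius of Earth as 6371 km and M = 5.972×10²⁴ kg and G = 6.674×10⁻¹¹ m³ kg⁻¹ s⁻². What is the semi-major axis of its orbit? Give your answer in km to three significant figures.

μ = GM = 6.674×10⁻¹¹ × 5.972×10²⁴ = 3.986×10¹⁴ m³/s².
r = 6371 + 21110 = 27481 km = 2.748×10⁷ m.
Vis-viva rearranged: 1/a = 2/r − v²/μ = 7.278×10⁻⁸ − 1.670×10⁻⁸ = 5.608×10⁻⁸ m⁻¹.
a = 1.783×10⁷ m = 17833 km.

a ≈ 17800 km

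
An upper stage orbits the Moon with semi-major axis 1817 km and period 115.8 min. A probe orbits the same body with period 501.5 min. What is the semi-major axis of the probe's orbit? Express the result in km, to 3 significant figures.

a₂ ≈ 4830 km

Kepler's third law: a³ ∝ T², so a₂ = a₁ (T₂/T₁)^(2/3).
T₂/T₁ = 4.331, (T₂/T₁)^(2/3) = 2.657.
a₂ = 1817 × 2.657 = 4828 km.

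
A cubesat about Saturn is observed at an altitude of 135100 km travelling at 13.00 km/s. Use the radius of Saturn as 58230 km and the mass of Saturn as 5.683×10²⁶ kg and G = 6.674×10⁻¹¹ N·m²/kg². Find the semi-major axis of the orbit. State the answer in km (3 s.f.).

a ≈ 1.70×10⁵ km

μ = GM = 6.674×10⁻¹¹ × 5.683×10²⁶ = 3.793×10¹⁶ m³/s².
r = 58230 + 135100 = 1.9333×10⁵ km = 1.933×10⁸ m.
Vis-viva rearranged: 1/a = 2/r − v²/μ = 1.035×10⁻⁸ − 4.456×10⁻⁹ = 5.889×10⁻⁹ m⁻¹.
a = 1.698×10⁸ m = 1.6980×10⁵ km.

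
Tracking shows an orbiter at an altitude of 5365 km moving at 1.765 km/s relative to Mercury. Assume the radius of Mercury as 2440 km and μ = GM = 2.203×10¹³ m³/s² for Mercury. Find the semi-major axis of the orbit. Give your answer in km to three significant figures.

r = 2440 + 5365 = 7805.0 km = 7.805×10⁶ m.
Specific orbital energy ε = v²/2 − μ/r = (1765)²/2 − 2.203×10¹³/7.805×10⁶ = -1.265×10⁶ J/kg.
Since ε = −μ/(2a), a = −μ/(2ε) = 8.708×10⁶ m = 8707.9 km.

a ≈ 8710 km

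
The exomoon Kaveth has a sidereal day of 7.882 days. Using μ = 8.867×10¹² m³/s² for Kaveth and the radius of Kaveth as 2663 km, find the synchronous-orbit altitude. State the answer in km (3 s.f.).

T = 7.882 days = 6.810×10⁵ s.
A synchronous orbit has period T, so by Kepler's third law a = (μT²/4π²)^(1/3).
μT²/4π² = 8.867×10¹² × (6.810×10⁵)² / 39.48 = 1.042×10²³ m³.
a = 4.705×10⁷ m = 47051 km.
Altitude h = a − R = 47051 − 2663 = 44388 km.

h_sync ≈ 44400 km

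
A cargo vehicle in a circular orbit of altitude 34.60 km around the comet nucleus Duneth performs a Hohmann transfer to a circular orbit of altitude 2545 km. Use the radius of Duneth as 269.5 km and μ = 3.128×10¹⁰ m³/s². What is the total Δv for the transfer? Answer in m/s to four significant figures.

Δv_total ≈ 169.0 m/s

r₁ = 269.5 + 34.60 = 304.10 km = 3.0410×10⁵ m.
r₂ = 269.5 + 2545 = 2814.5 km = 2.8145×10⁶ m.
Transfer ellipse a_t = (r₁ + r₂)/2 = 1.559×10⁶ m.
At r₁: circular v_c1 = √(μ/r₁) = 320.7 m/s; transfer-periapsis v_p = √[μ(2/r₁ − 1/a_t)] = 430.9 m/s.
Δv₁ = v_p − v_c1 = 110.2 m/s.
At r₂: circular v_c2 = √(μ/r₂) = 105.4 m/s; transfer-apoapsis v_a = √[μ(2/r₂ − 1/a_t)] = 46.56 m/s.
Δv₂ = v_c2 − v_a = 58.87 m/s.
Total Δv = Δv₁ + Δv₂ = 169.0 m/s.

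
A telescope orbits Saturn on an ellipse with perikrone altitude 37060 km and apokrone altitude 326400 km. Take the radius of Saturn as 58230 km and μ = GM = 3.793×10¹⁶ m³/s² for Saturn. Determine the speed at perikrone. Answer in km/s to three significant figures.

v ≈ 25.3 km/s

r_p = 58230 + 37060 = 95290 km = 9.5290×10⁷ m.
r_a = 58230 + 326400 = 384630 km = 3.8463×10⁸ m.
Semi-major axis a = (r_p + r_a)/2 = 2.3996×10⁵ km = 2.400×10⁸ m.
Vis-viva: v² = μ(2/r − 1/a) = 3.793×10¹⁶ × (2.099×10⁻⁸ − 4.167×10⁻⁹) = 6.380×10⁸ m²/s².
v = 25260 m/s = 25.26 km/s.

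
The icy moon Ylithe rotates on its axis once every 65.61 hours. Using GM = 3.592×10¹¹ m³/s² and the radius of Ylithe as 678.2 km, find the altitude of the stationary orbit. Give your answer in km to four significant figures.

T = 65.61 hours = 2.362×10⁵ s.
A synchronous orbit has period T, so by Kepler's third law a = (μT²/4π²)^(1/3).
μT²/4π² = 3.592×10¹¹ × (2.362×10⁵)² / 39.48 = 5.076×10²⁰ m³.
a = 7.977×10⁶ m = 7977.0 km.
Altitude h = a − R = 7977.0 − 678.2 = 7298.8 km.

h_sync ≈ 7299 km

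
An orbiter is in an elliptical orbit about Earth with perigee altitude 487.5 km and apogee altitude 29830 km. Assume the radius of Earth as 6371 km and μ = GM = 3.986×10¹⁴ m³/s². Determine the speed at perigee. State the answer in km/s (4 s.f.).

r_p = 6371 + 487.5 = 6858.5 km = 6.8585×10⁶ m.
r_a = 6371 + 29830 = 36201 km = 3.6201×10⁷ m.
Semi-major axis a = (r_p + r_a)/2 = 21530 km = 2.153×10⁷ m.
Vis-viva: v² = μ(2/r − 1/a) = 3.986×10¹⁴ × (2.916×10⁻⁷ − 4.645×10⁻⁸) = 9.772×10⁷ m²/s².
v = 9885 m/s = 9.885 km/s.

v ≈ 9.885 km/s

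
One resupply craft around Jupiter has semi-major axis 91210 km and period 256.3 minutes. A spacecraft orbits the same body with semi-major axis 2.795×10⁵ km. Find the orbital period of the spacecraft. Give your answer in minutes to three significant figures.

T₂ ≈ 1370 minutes

Kepler's third law: T² ∝ a³, so T₂ = T₁ (a₂/a₁)^(3/2).
a₂/a₁ = 3.064, (a₂/a₁)^(3/2) = 5.364.
T₂ = 256.3 × 5.364 = 1375 minutes.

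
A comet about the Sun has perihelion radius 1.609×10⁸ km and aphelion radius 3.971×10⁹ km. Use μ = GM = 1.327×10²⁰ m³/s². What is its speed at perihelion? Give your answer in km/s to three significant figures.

v ≈ 39.8 km/s

Semi-major axis a = (r_p + r_a)/2 = 2.0660×10⁹ km = 2.066×10¹² m.
Vis-viva: v² = μ(2/r − 1/a) = 1.327×10²⁰ × (1.243×10⁻¹¹ − 4.840×10⁻¹³) = 1.585×10⁹ m²/s².
v = 39820 m/s = 39.82 km/s.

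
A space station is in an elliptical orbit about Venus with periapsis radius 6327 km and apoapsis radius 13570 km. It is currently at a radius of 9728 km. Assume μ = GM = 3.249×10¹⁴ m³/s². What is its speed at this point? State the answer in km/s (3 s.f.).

v ≈ 5.84 km/s

Semi-major axis a = (r_p + r_a)/2 = 9948.5 km = 9.948×10⁶ m.
Vis-viva: v² = μ(2/r − 1/a) = 3.249×10¹⁴ × (2.056×10⁻⁷ − 1.005×10⁻⁷) = 3.414×10⁷ m²/s².
v = 5843 m/s = 5.843 km/s.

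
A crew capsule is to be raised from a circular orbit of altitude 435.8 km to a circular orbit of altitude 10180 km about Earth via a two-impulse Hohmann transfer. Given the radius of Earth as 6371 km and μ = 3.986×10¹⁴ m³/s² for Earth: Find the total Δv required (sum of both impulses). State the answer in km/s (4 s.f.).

Δv_total ≈ 2.618 km/s

r₁ = 6371 + 435.8 = 6806.8 km = 6.8068×10⁶ m.
r₂ = 6371 + 10180 = 16551 km = 1.6551×10⁷ m.
Transfer ellipse a_t = (r₁ + r₂)/2 = 1.168×10⁷ m.
At r₁: circular v_c1 = √(μ/r₁) = 7652 m/s; transfer-perigee v_p = √[μ(2/r₁ − 1/a_t)] = 9110 m/s.
Δv₁ = v_p − v_c1 = 1457 m/s.
At r₂: circular v_c2 = √(μ/r₂) = 4907 m/s; transfer-apogee v_a = √[μ(2/r₂ − 1/a_t)] = 3747 m/s.
Δv₂ = v_c2 − v_a = 1161 m/s.
Total Δv = Δv₁ + Δv₂ = 2618 m/s = 2.618 km/s.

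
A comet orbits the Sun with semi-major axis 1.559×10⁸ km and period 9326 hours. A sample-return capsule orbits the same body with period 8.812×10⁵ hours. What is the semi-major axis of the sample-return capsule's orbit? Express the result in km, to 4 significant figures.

Kepler's third law: a³ ∝ T², so a₂ = a₁ (T₂/T₁)^(2/3).
T₂/T₁ = 94.49, (T₂/T₁)^(2/3) = 20.75.
a₂ = 1.559×10⁸ × 20.75 = 3.234×10⁹ km.

a₂ ≈ 3.234×10⁹ km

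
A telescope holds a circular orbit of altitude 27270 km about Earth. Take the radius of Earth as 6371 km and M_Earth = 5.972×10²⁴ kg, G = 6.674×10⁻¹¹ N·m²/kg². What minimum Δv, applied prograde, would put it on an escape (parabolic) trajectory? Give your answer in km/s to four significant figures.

Δv ≈ 1.426 km/s

μ = GM = 6.674×10⁻¹¹ × 5.972×10²⁴ = 3.986×10¹⁴ m³/s².
r = 6371 + 27270 = 33641 km = 3.3641×10⁷ m.
Circular speed v_c = √(μ/r) = 3442 m/s.
Escape speed v_esc = √(2μ/r) = √2 × v_c = 4868 m/s.
Δv = v_esc − v_c = 1426 m/s = 1.426 km/s.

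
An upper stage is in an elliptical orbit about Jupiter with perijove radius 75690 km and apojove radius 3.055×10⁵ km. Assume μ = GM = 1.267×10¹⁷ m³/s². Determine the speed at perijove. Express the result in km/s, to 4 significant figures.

v ≈ 51.80 km/s

Semi-major axis a = (r_p + r_a)/2 = 1.9060×10⁵ km = 1.906×10⁸ m.
Vis-viva: v² = μ(2/r − 1/a) = 1.267×10¹⁷ × (2.642×10⁻⁸ − 5.247×10⁻⁹) = 2.683×10⁹ m²/s².
v = 51800 m/s = 51.80 km/s.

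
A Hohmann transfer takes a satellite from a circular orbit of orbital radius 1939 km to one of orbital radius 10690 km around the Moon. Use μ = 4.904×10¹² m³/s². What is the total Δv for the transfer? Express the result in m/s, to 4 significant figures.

Δv_total ≈ 780.9 m/s

r₁ = 1939 km = 1.939×10⁶ m.
r₂ = 10690 km = 1.069×10⁷ m.
Transfer ellipse a_t = (r₁ + r₂)/2 = 6.314×10⁶ m.
At r₁: circular v_c1 = √(μ/r₁) = 1590 m/s; transfer-perilune v_p = √[μ(2/r₁ − 1/a_t)] = 2069 m/s.
Δv₁ = v_p − v_c1 = 478.9 m/s.
At r₂: circular v_c2 = √(μ/r₂) = 677.3 m/s; transfer-apolune v_a = √[μ(2/r₂ − 1/a_t)] = 375.3 m/s.
Δv₂ = v_c2 − v_a = 302.0 m/s.
Total Δv = Δv₁ + Δv₂ = 780.9 m/s.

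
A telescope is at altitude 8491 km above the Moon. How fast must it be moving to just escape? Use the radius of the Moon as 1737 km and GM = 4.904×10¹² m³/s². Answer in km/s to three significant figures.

r = 1737 + 8491 = 10228 km = 1.0228×10⁷ m.
Escape speed v_esc = √(2μ/r) = √(2 × 4.904×10¹² / 1.023×10⁷) = √(9.589×10⁵) = 979.3 m/s.
= 0.9793 km/s.

v_esc ≈ 0.979 km/s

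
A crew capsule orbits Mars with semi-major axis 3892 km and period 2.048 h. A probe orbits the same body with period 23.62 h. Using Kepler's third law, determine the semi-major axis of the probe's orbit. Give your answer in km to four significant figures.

a₂ ≈ 19870 km

Kepler's third law: a³ ∝ T², so a₂ = a₁ (T₂/T₁)^(2/3).
T₂/T₁ = 11.53, (T₂/T₁)^(2/3) = 5.105.
a₂ = 3892 × 5.105 = 19870 km.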